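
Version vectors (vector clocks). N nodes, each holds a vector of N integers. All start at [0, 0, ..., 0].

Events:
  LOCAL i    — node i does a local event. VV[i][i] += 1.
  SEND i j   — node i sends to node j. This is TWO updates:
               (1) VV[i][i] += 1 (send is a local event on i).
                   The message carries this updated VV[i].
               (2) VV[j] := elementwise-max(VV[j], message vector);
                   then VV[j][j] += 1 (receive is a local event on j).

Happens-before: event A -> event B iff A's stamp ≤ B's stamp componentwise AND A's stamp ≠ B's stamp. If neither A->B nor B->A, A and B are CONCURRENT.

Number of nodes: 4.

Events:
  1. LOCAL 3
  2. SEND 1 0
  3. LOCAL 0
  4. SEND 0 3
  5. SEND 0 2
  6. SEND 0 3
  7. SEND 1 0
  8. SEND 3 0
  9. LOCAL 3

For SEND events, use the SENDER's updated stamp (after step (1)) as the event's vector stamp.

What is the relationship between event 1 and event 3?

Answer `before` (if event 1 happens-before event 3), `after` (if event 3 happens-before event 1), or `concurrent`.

Answer: concurrent

Derivation:
Initial: VV[0]=[0, 0, 0, 0]
Initial: VV[1]=[0, 0, 0, 0]
Initial: VV[2]=[0, 0, 0, 0]
Initial: VV[3]=[0, 0, 0, 0]
Event 1: LOCAL 3: VV[3][3]++ -> VV[3]=[0, 0, 0, 1]
Event 2: SEND 1->0: VV[1][1]++ -> VV[1]=[0, 1, 0, 0], msg_vec=[0, 1, 0, 0]; VV[0]=max(VV[0],msg_vec) then VV[0][0]++ -> VV[0]=[1, 1, 0, 0]
Event 3: LOCAL 0: VV[0][0]++ -> VV[0]=[2, 1, 0, 0]
Event 4: SEND 0->3: VV[0][0]++ -> VV[0]=[3, 1, 0, 0], msg_vec=[3, 1, 0, 0]; VV[3]=max(VV[3],msg_vec) then VV[3][3]++ -> VV[3]=[3, 1, 0, 2]
Event 5: SEND 0->2: VV[0][0]++ -> VV[0]=[4, 1, 0, 0], msg_vec=[4, 1, 0, 0]; VV[2]=max(VV[2],msg_vec) then VV[2][2]++ -> VV[2]=[4, 1, 1, 0]
Event 6: SEND 0->3: VV[0][0]++ -> VV[0]=[5, 1, 0, 0], msg_vec=[5, 1, 0, 0]; VV[3]=max(VV[3],msg_vec) then VV[3][3]++ -> VV[3]=[5, 1, 0, 3]
Event 7: SEND 1->0: VV[1][1]++ -> VV[1]=[0, 2, 0, 0], msg_vec=[0, 2, 0, 0]; VV[0]=max(VV[0],msg_vec) then VV[0][0]++ -> VV[0]=[6, 2, 0, 0]
Event 8: SEND 3->0: VV[3][3]++ -> VV[3]=[5, 1, 0, 4], msg_vec=[5, 1, 0, 4]; VV[0]=max(VV[0],msg_vec) then VV[0][0]++ -> VV[0]=[7, 2, 0, 4]
Event 9: LOCAL 3: VV[3][3]++ -> VV[3]=[5, 1, 0, 5]
Event 1 stamp: [0, 0, 0, 1]
Event 3 stamp: [2, 1, 0, 0]
[0, 0, 0, 1] <= [2, 1, 0, 0]? False
[2, 1, 0, 0] <= [0, 0, 0, 1]? False
Relation: concurrent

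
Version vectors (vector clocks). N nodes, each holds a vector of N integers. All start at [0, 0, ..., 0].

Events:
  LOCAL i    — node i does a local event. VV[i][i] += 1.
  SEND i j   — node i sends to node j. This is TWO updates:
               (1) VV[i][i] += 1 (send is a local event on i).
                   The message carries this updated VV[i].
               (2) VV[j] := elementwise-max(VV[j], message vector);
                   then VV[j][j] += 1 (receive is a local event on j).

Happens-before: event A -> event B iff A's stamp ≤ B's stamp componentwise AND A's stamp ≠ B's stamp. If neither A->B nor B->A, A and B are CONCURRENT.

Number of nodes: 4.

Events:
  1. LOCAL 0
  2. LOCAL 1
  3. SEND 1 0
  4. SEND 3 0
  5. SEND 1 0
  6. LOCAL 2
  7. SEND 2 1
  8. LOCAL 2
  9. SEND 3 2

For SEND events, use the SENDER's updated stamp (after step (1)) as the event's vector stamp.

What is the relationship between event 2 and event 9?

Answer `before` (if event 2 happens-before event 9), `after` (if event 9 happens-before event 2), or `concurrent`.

Answer: concurrent

Derivation:
Initial: VV[0]=[0, 0, 0, 0]
Initial: VV[1]=[0, 0, 0, 0]
Initial: VV[2]=[0, 0, 0, 0]
Initial: VV[3]=[0, 0, 0, 0]
Event 1: LOCAL 0: VV[0][0]++ -> VV[0]=[1, 0, 0, 0]
Event 2: LOCAL 1: VV[1][1]++ -> VV[1]=[0, 1, 0, 0]
Event 3: SEND 1->0: VV[1][1]++ -> VV[1]=[0, 2, 0, 0], msg_vec=[0, 2, 0, 0]; VV[0]=max(VV[0],msg_vec) then VV[0][0]++ -> VV[0]=[2, 2, 0, 0]
Event 4: SEND 3->0: VV[3][3]++ -> VV[3]=[0, 0, 0, 1], msg_vec=[0, 0, 0, 1]; VV[0]=max(VV[0],msg_vec) then VV[0][0]++ -> VV[0]=[3, 2, 0, 1]
Event 5: SEND 1->0: VV[1][1]++ -> VV[1]=[0, 3, 0, 0], msg_vec=[0, 3, 0, 0]; VV[0]=max(VV[0],msg_vec) then VV[0][0]++ -> VV[0]=[4, 3, 0, 1]
Event 6: LOCAL 2: VV[2][2]++ -> VV[2]=[0, 0, 1, 0]
Event 7: SEND 2->1: VV[2][2]++ -> VV[2]=[0, 0, 2, 0], msg_vec=[0, 0, 2, 0]; VV[1]=max(VV[1],msg_vec) then VV[1][1]++ -> VV[1]=[0, 4, 2, 0]
Event 8: LOCAL 2: VV[2][2]++ -> VV[2]=[0, 0, 3, 0]
Event 9: SEND 3->2: VV[3][3]++ -> VV[3]=[0, 0, 0, 2], msg_vec=[0, 0, 0, 2]; VV[2]=max(VV[2],msg_vec) then VV[2][2]++ -> VV[2]=[0, 0, 4, 2]
Event 2 stamp: [0, 1, 0, 0]
Event 9 stamp: [0, 0, 0, 2]
[0, 1, 0, 0] <= [0, 0, 0, 2]? False
[0, 0, 0, 2] <= [0, 1, 0, 0]? False
Relation: concurrent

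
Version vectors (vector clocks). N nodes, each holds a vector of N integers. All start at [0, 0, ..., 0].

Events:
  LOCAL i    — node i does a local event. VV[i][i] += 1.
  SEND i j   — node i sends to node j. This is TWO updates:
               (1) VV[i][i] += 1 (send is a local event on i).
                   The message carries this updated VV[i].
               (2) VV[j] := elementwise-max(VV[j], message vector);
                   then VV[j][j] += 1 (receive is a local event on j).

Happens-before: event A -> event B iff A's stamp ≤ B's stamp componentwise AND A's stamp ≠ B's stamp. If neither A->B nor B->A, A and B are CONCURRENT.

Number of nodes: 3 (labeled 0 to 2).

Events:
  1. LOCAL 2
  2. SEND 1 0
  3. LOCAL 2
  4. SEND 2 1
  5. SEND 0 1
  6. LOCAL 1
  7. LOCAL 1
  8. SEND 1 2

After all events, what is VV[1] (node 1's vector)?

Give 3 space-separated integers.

Answer: 2 6 3

Derivation:
Initial: VV[0]=[0, 0, 0]
Initial: VV[1]=[0, 0, 0]
Initial: VV[2]=[0, 0, 0]
Event 1: LOCAL 2: VV[2][2]++ -> VV[2]=[0, 0, 1]
Event 2: SEND 1->0: VV[1][1]++ -> VV[1]=[0, 1, 0], msg_vec=[0, 1, 0]; VV[0]=max(VV[0],msg_vec) then VV[0][0]++ -> VV[0]=[1, 1, 0]
Event 3: LOCAL 2: VV[2][2]++ -> VV[2]=[0, 0, 2]
Event 4: SEND 2->1: VV[2][2]++ -> VV[2]=[0, 0, 3], msg_vec=[0, 0, 3]; VV[1]=max(VV[1],msg_vec) then VV[1][1]++ -> VV[1]=[0, 2, 3]
Event 5: SEND 0->1: VV[0][0]++ -> VV[0]=[2, 1, 0], msg_vec=[2, 1, 0]; VV[1]=max(VV[1],msg_vec) then VV[1][1]++ -> VV[1]=[2, 3, 3]
Event 6: LOCAL 1: VV[1][1]++ -> VV[1]=[2, 4, 3]
Event 7: LOCAL 1: VV[1][1]++ -> VV[1]=[2, 5, 3]
Event 8: SEND 1->2: VV[1][1]++ -> VV[1]=[2, 6, 3], msg_vec=[2, 6, 3]; VV[2]=max(VV[2],msg_vec) then VV[2][2]++ -> VV[2]=[2, 6, 4]
Final vectors: VV[0]=[2, 1, 0]; VV[1]=[2, 6, 3]; VV[2]=[2, 6, 4]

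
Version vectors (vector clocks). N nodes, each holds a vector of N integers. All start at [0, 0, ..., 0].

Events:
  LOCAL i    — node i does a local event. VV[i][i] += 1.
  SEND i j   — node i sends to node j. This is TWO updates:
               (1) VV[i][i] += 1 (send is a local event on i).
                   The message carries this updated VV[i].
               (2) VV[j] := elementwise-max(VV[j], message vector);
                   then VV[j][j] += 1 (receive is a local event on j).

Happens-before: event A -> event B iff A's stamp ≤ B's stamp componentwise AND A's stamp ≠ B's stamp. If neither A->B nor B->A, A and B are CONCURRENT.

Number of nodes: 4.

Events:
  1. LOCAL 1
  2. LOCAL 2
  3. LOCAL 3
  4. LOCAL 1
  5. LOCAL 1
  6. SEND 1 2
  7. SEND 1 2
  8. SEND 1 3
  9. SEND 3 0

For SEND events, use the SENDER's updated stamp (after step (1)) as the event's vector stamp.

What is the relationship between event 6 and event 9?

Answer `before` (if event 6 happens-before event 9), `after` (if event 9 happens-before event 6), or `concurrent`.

Initial: VV[0]=[0, 0, 0, 0]
Initial: VV[1]=[0, 0, 0, 0]
Initial: VV[2]=[0, 0, 0, 0]
Initial: VV[3]=[0, 0, 0, 0]
Event 1: LOCAL 1: VV[1][1]++ -> VV[1]=[0, 1, 0, 0]
Event 2: LOCAL 2: VV[2][2]++ -> VV[2]=[0, 0, 1, 0]
Event 3: LOCAL 3: VV[3][3]++ -> VV[3]=[0, 0, 0, 1]
Event 4: LOCAL 1: VV[1][1]++ -> VV[1]=[0, 2, 0, 0]
Event 5: LOCAL 1: VV[1][1]++ -> VV[1]=[0, 3, 0, 0]
Event 6: SEND 1->2: VV[1][1]++ -> VV[1]=[0, 4, 0, 0], msg_vec=[0, 4, 0, 0]; VV[2]=max(VV[2],msg_vec) then VV[2][2]++ -> VV[2]=[0, 4, 2, 0]
Event 7: SEND 1->2: VV[1][1]++ -> VV[1]=[0, 5, 0, 0], msg_vec=[0, 5, 0, 0]; VV[2]=max(VV[2],msg_vec) then VV[2][2]++ -> VV[2]=[0, 5, 3, 0]
Event 8: SEND 1->3: VV[1][1]++ -> VV[1]=[0, 6, 0, 0], msg_vec=[0, 6, 0, 0]; VV[3]=max(VV[3],msg_vec) then VV[3][3]++ -> VV[3]=[0, 6, 0, 2]
Event 9: SEND 3->0: VV[3][3]++ -> VV[3]=[0, 6, 0, 3], msg_vec=[0, 6, 0, 3]; VV[0]=max(VV[0],msg_vec) then VV[0][0]++ -> VV[0]=[1, 6, 0, 3]
Event 6 stamp: [0, 4, 0, 0]
Event 9 stamp: [0, 6, 0, 3]
[0, 4, 0, 0] <= [0, 6, 0, 3]? True
[0, 6, 0, 3] <= [0, 4, 0, 0]? False
Relation: before

Answer: before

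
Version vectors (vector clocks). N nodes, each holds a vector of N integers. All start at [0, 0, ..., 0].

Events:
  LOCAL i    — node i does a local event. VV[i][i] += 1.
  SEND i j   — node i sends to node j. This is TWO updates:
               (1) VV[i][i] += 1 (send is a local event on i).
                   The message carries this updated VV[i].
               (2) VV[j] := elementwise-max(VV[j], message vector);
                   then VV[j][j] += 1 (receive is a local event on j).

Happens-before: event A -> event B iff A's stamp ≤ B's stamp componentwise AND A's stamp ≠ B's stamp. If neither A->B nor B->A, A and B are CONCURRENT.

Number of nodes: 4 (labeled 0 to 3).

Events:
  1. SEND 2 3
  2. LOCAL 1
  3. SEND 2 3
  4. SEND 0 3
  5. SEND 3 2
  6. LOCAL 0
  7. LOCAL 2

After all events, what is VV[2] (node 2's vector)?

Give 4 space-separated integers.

Answer: 1 0 4 4

Derivation:
Initial: VV[0]=[0, 0, 0, 0]
Initial: VV[1]=[0, 0, 0, 0]
Initial: VV[2]=[0, 0, 0, 0]
Initial: VV[3]=[0, 0, 0, 0]
Event 1: SEND 2->3: VV[2][2]++ -> VV[2]=[0, 0, 1, 0], msg_vec=[0, 0, 1, 0]; VV[3]=max(VV[3],msg_vec) then VV[3][3]++ -> VV[3]=[0, 0, 1, 1]
Event 2: LOCAL 1: VV[1][1]++ -> VV[1]=[0, 1, 0, 0]
Event 3: SEND 2->3: VV[2][2]++ -> VV[2]=[0, 0, 2, 0], msg_vec=[0, 0, 2, 0]; VV[3]=max(VV[3],msg_vec) then VV[3][3]++ -> VV[3]=[0, 0, 2, 2]
Event 4: SEND 0->3: VV[0][0]++ -> VV[0]=[1, 0, 0, 0], msg_vec=[1, 0, 0, 0]; VV[3]=max(VV[3],msg_vec) then VV[3][3]++ -> VV[3]=[1, 0, 2, 3]
Event 5: SEND 3->2: VV[3][3]++ -> VV[3]=[1, 0, 2, 4], msg_vec=[1, 0, 2, 4]; VV[2]=max(VV[2],msg_vec) then VV[2][2]++ -> VV[2]=[1, 0, 3, 4]
Event 6: LOCAL 0: VV[0][0]++ -> VV[0]=[2, 0, 0, 0]
Event 7: LOCAL 2: VV[2][2]++ -> VV[2]=[1, 0, 4, 4]
Final vectors: VV[0]=[2, 0, 0, 0]; VV[1]=[0, 1, 0, 0]; VV[2]=[1, 0, 4, 4]; VV[3]=[1, 0, 2, 4]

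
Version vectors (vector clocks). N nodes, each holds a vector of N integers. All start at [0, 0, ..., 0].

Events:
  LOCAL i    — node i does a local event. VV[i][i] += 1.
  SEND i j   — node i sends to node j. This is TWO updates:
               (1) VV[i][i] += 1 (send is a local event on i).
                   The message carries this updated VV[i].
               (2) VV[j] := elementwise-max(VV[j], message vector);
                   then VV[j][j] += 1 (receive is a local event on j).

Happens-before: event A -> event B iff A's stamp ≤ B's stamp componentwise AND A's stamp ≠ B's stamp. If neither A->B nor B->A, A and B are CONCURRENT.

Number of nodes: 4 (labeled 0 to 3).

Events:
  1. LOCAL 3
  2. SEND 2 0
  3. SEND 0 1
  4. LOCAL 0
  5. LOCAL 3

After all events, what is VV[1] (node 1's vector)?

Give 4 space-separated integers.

Answer: 2 1 1 0

Derivation:
Initial: VV[0]=[0, 0, 0, 0]
Initial: VV[1]=[0, 0, 0, 0]
Initial: VV[2]=[0, 0, 0, 0]
Initial: VV[3]=[0, 0, 0, 0]
Event 1: LOCAL 3: VV[3][3]++ -> VV[3]=[0, 0, 0, 1]
Event 2: SEND 2->0: VV[2][2]++ -> VV[2]=[0, 0, 1, 0], msg_vec=[0, 0, 1, 0]; VV[0]=max(VV[0],msg_vec) then VV[0][0]++ -> VV[0]=[1, 0, 1, 0]
Event 3: SEND 0->1: VV[0][0]++ -> VV[0]=[2, 0, 1, 0], msg_vec=[2, 0, 1, 0]; VV[1]=max(VV[1],msg_vec) then VV[1][1]++ -> VV[1]=[2, 1, 1, 0]
Event 4: LOCAL 0: VV[0][0]++ -> VV[0]=[3, 0, 1, 0]
Event 5: LOCAL 3: VV[3][3]++ -> VV[3]=[0, 0, 0, 2]
Final vectors: VV[0]=[3, 0, 1, 0]; VV[1]=[2, 1, 1, 0]; VV[2]=[0, 0, 1, 0]; VV[3]=[0, 0, 0, 2]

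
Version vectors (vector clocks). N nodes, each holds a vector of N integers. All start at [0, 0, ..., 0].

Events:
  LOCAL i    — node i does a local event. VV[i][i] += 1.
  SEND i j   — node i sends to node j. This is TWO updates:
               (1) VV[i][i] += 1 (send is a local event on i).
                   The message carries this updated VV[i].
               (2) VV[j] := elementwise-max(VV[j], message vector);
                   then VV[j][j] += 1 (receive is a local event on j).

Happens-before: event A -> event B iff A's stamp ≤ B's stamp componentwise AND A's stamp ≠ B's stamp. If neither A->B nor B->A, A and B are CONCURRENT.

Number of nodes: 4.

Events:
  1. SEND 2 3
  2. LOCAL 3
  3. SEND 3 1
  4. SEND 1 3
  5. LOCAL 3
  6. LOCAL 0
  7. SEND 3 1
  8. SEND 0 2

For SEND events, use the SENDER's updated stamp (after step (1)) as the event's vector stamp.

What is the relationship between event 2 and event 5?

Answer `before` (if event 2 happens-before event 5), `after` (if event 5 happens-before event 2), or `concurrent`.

Answer: before

Derivation:
Initial: VV[0]=[0, 0, 0, 0]
Initial: VV[1]=[0, 0, 0, 0]
Initial: VV[2]=[0, 0, 0, 0]
Initial: VV[3]=[0, 0, 0, 0]
Event 1: SEND 2->3: VV[2][2]++ -> VV[2]=[0, 0, 1, 0], msg_vec=[0, 0, 1, 0]; VV[3]=max(VV[3],msg_vec) then VV[3][3]++ -> VV[3]=[0, 0, 1, 1]
Event 2: LOCAL 3: VV[3][3]++ -> VV[3]=[0, 0, 1, 2]
Event 3: SEND 3->1: VV[3][3]++ -> VV[3]=[0, 0, 1, 3], msg_vec=[0, 0, 1, 3]; VV[1]=max(VV[1],msg_vec) then VV[1][1]++ -> VV[1]=[0, 1, 1, 3]
Event 4: SEND 1->3: VV[1][1]++ -> VV[1]=[0, 2, 1, 3], msg_vec=[0, 2, 1, 3]; VV[3]=max(VV[3],msg_vec) then VV[3][3]++ -> VV[3]=[0, 2, 1, 4]
Event 5: LOCAL 3: VV[3][3]++ -> VV[3]=[0, 2, 1, 5]
Event 6: LOCAL 0: VV[0][0]++ -> VV[0]=[1, 0, 0, 0]
Event 7: SEND 3->1: VV[3][3]++ -> VV[3]=[0, 2, 1, 6], msg_vec=[0, 2, 1, 6]; VV[1]=max(VV[1],msg_vec) then VV[1][1]++ -> VV[1]=[0, 3, 1, 6]
Event 8: SEND 0->2: VV[0][0]++ -> VV[0]=[2, 0, 0, 0], msg_vec=[2, 0, 0, 0]; VV[2]=max(VV[2],msg_vec) then VV[2][2]++ -> VV[2]=[2, 0, 2, 0]
Event 2 stamp: [0, 0, 1, 2]
Event 5 stamp: [0, 2, 1, 5]
[0, 0, 1, 2] <= [0, 2, 1, 5]? True
[0, 2, 1, 5] <= [0, 0, 1, 2]? False
Relation: before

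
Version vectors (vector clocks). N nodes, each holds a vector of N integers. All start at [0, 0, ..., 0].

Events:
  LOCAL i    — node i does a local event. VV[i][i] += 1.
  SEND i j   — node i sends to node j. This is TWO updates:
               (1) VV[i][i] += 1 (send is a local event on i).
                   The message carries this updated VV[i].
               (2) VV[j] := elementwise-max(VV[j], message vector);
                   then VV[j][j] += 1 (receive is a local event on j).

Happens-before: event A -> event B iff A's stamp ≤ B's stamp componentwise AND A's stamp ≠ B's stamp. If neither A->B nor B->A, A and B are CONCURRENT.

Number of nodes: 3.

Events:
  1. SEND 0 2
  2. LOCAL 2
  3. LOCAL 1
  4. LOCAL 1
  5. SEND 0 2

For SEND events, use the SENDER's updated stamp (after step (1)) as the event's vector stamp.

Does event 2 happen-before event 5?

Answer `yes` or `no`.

Answer: no

Derivation:
Initial: VV[0]=[0, 0, 0]
Initial: VV[1]=[0, 0, 0]
Initial: VV[2]=[0, 0, 0]
Event 1: SEND 0->2: VV[0][0]++ -> VV[0]=[1, 0, 0], msg_vec=[1, 0, 0]; VV[2]=max(VV[2],msg_vec) then VV[2][2]++ -> VV[2]=[1, 0, 1]
Event 2: LOCAL 2: VV[2][2]++ -> VV[2]=[1, 0, 2]
Event 3: LOCAL 1: VV[1][1]++ -> VV[1]=[0, 1, 0]
Event 4: LOCAL 1: VV[1][1]++ -> VV[1]=[0, 2, 0]
Event 5: SEND 0->2: VV[0][0]++ -> VV[0]=[2, 0, 0], msg_vec=[2, 0, 0]; VV[2]=max(VV[2],msg_vec) then VV[2][2]++ -> VV[2]=[2, 0, 3]
Event 2 stamp: [1, 0, 2]
Event 5 stamp: [2, 0, 0]
[1, 0, 2] <= [2, 0, 0]? False. Equal? False. Happens-before: False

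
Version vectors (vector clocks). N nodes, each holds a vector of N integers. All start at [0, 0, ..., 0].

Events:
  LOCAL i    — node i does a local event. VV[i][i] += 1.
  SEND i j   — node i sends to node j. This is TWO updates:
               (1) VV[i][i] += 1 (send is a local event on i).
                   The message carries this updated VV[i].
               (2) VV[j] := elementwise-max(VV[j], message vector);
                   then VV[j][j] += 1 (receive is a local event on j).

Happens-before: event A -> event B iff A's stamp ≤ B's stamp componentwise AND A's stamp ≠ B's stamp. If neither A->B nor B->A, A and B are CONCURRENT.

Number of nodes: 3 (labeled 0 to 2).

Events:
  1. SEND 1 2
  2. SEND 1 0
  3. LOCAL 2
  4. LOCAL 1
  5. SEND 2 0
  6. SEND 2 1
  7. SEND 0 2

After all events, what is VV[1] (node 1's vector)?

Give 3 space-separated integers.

Answer: 0 4 4

Derivation:
Initial: VV[0]=[0, 0, 0]
Initial: VV[1]=[0, 0, 0]
Initial: VV[2]=[0, 0, 0]
Event 1: SEND 1->2: VV[1][1]++ -> VV[1]=[0, 1, 0], msg_vec=[0, 1, 0]; VV[2]=max(VV[2],msg_vec) then VV[2][2]++ -> VV[2]=[0, 1, 1]
Event 2: SEND 1->0: VV[1][1]++ -> VV[1]=[0, 2, 0], msg_vec=[0, 2, 0]; VV[0]=max(VV[0],msg_vec) then VV[0][0]++ -> VV[0]=[1, 2, 0]
Event 3: LOCAL 2: VV[2][2]++ -> VV[2]=[0, 1, 2]
Event 4: LOCAL 1: VV[1][1]++ -> VV[1]=[0, 3, 0]
Event 5: SEND 2->0: VV[2][2]++ -> VV[2]=[0, 1, 3], msg_vec=[0, 1, 3]; VV[0]=max(VV[0],msg_vec) then VV[0][0]++ -> VV[0]=[2, 2, 3]
Event 6: SEND 2->1: VV[2][2]++ -> VV[2]=[0, 1, 4], msg_vec=[0, 1, 4]; VV[1]=max(VV[1],msg_vec) then VV[1][1]++ -> VV[1]=[0, 4, 4]
Event 7: SEND 0->2: VV[0][0]++ -> VV[0]=[3, 2, 3], msg_vec=[3, 2, 3]; VV[2]=max(VV[2],msg_vec) then VV[2][2]++ -> VV[2]=[3, 2, 5]
Final vectors: VV[0]=[3, 2, 3]; VV[1]=[0, 4, 4]; VV[2]=[3, 2, 5]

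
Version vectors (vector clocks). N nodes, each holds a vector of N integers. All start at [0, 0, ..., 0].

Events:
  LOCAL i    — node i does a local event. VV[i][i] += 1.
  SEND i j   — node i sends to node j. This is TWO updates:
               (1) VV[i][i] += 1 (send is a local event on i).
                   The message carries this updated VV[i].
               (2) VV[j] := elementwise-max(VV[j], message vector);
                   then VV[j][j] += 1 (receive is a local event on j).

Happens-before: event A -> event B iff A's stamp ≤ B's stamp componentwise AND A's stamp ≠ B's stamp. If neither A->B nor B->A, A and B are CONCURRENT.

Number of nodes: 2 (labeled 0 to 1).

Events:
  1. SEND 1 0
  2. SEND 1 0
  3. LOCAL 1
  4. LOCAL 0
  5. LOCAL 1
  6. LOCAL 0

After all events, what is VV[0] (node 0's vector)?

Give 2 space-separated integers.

Answer: 4 2

Derivation:
Initial: VV[0]=[0, 0]
Initial: VV[1]=[0, 0]
Event 1: SEND 1->0: VV[1][1]++ -> VV[1]=[0, 1], msg_vec=[0, 1]; VV[0]=max(VV[0],msg_vec) then VV[0][0]++ -> VV[0]=[1, 1]
Event 2: SEND 1->0: VV[1][1]++ -> VV[1]=[0, 2], msg_vec=[0, 2]; VV[0]=max(VV[0],msg_vec) then VV[0][0]++ -> VV[0]=[2, 2]
Event 3: LOCAL 1: VV[1][1]++ -> VV[1]=[0, 3]
Event 4: LOCAL 0: VV[0][0]++ -> VV[0]=[3, 2]
Event 5: LOCAL 1: VV[1][1]++ -> VV[1]=[0, 4]
Event 6: LOCAL 0: VV[0][0]++ -> VV[0]=[4, 2]
Final vectors: VV[0]=[4, 2]; VV[1]=[0, 4]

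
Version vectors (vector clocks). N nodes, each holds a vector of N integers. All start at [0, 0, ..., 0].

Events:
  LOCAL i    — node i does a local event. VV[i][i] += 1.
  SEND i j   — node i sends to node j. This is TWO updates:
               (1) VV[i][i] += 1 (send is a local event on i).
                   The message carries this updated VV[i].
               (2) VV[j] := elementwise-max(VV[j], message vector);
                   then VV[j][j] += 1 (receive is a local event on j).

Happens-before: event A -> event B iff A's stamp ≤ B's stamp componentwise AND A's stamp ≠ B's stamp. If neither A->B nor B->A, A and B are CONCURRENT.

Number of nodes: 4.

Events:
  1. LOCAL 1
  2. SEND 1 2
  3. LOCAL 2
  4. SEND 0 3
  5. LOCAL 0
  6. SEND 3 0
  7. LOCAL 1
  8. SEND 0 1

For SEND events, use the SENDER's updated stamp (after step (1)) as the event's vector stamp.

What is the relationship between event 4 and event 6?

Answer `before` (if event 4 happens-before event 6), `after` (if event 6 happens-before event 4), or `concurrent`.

Answer: before

Derivation:
Initial: VV[0]=[0, 0, 0, 0]
Initial: VV[1]=[0, 0, 0, 0]
Initial: VV[2]=[0, 0, 0, 0]
Initial: VV[3]=[0, 0, 0, 0]
Event 1: LOCAL 1: VV[1][1]++ -> VV[1]=[0, 1, 0, 0]
Event 2: SEND 1->2: VV[1][1]++ -> VV[1]=[0, 2, 0, 0], msg_vec=[0, 2, 0, 0]; VV[2]=max(VV[2],msg_vec) then VV[2][2]++ -> VV[2]=[0, 2, 1, 0]
Event 3: LOCAL 2: VV[2][2]++ -> VV[2]=[0, 2, 2, 0]
Event 4: SEND 0->3: VV[0][0]++ -> VV[0]=[1, 0, 0, 0], msg_vec=[1, 0, 0, 0]; VV[3]=max(VV[3],msg_vec) then VV[3][3]++ -> VV[3]=[1, 0, 0, 1]
Event 5: LOCAL 0: VV[0][0]++ -> VV[0]=[2, 0, 0, 0]
Event 6: SEND 3->0: VV[3][3]++ -> VV[3]=[1, 0, 0, 2], msg_vec=[1, 0, 0, 2]; VV[0]=max(VV[0],msg_vec) then VV[0][0]++ -> VV[0]=[3, 0, 0, 2]
Event 7: LOCAL 1: VV[1][1]++ -> VV[1]=[0, 3, 0, 0]
Event 8: SEND 0->1: VV[0][0]++ -> VV[0]=[4, 0, 0, 2], msg_vec=[4, 0, 0, 2]; VV[1]=max(VV[1],msg_vec) then VV[1][1]++ -> VV[1]=[4, 4, 0, 2]
Event 4 stamp: [1, 0, 0, 0]
Event 6 stamp: [1, 0, 0, 2]
[1, 0, 0, 0] <= [1, 0, 0, 2]? True
[1, 0, 0, 2] <= [1, 0, 0, 0]? False
Relation: before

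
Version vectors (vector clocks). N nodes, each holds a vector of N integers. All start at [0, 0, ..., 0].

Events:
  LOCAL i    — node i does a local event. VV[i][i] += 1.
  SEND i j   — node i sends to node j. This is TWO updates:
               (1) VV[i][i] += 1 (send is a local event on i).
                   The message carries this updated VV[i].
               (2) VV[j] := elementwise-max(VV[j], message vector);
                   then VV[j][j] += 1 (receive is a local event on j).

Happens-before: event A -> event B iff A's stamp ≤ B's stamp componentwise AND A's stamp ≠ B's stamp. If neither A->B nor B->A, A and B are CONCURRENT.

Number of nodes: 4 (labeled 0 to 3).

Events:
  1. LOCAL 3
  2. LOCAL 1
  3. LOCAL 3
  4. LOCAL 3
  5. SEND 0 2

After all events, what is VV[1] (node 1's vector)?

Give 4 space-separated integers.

Answer: 0 1 0 0

Derivation:
Initial: VV[0]=[0, 0, 0, 0]
Initial: VV[1]=[0, 0, 0, 0]
Initial: VV[2]=[0, 0, 0, 0]
Initial: VV[3]=[0, 0, 0, 0]
Event 1: LOCAL 3: VV[3][3]++ -> VV[3]=[0, 0, 0, 1]
Event 2: LOCAL 1: VV[1][1]++ -> VV[1]=[0, 1, 0, 0]
Event 3: LOCAL 3: VV[3][3]++ -> VV[3]=[0, 0, 0, 2]
Event 4: LOCAL 3: VV[3][3]++ -> VV[3]=[0, 0, 0, 3]
Event 5: SEND 0->2: VV[0][0]++ -> VV[0]=[1, 0, 0, 0], msg_vec=[1, 0, 0, 0]; VV[2]=max(VV[2],msg_vec) then VV[2][2]++ -> VV[2]=[1, 0, 1, 0]
Final vectors: VV[0]=[1, 0, 0, 0]; VV[1]=[0, 1, 0, 0]; VV[2]=[1, 0, 1, 0]; VV[3]=[0, 0, 0, 3]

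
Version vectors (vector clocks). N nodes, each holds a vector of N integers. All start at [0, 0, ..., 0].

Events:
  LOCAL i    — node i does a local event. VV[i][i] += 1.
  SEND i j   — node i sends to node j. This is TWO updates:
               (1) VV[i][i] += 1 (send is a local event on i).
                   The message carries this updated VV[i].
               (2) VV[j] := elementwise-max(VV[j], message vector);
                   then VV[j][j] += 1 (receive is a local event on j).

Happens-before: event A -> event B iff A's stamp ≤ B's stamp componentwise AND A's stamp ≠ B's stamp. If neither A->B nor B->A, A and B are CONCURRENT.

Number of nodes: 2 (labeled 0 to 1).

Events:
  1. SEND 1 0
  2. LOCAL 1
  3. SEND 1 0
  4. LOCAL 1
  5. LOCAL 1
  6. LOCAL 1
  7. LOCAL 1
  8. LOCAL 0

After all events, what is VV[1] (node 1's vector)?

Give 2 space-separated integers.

Answer: 0 7

Derivation:
Initial: VV[0]=[0, 0]
Initial: VV[1]=[0, 0]
Event 1: SEND 1->0: VV[1][1]++ -> VV[1]=[0, 1], msg_vec=[0, 1]; VV[0]=max(VV[0],msg_vec) then VV[0][0]++ -> VV[0]=[1, 1]
Event 2: LOCAL 1: VV[1][1]++ -> VV[1]=[0, 2]
Event 3: SEND 1->0: VV[1][1]++ -> VV[1]=[0, 3], msg_vec=[0, 3]; VV[0]=max(VV[0],msg_vec) then VV[0][0]++ -> VV[0]=[2, 3]
Event 4: LOCAL 1: VV[1][1]++ -> VV[1]=[0, 4]
Event 5: LOCAL 1: VV[1][1]++ -> VV[1]=[0, 5]
Event 6: LOCAL 1: VV[1][1]++ -> VV[1]=[0, 6]
Event 7: LOCAL 1: VV[1][1]++ -> VV[1]=[0, 7]
Event 8: LOCAL 0: VV[0][0]++ -> VV[0]=[3, 3]
Final vectors: VV[0]=[3, 3]; VV[1]=[0, 7]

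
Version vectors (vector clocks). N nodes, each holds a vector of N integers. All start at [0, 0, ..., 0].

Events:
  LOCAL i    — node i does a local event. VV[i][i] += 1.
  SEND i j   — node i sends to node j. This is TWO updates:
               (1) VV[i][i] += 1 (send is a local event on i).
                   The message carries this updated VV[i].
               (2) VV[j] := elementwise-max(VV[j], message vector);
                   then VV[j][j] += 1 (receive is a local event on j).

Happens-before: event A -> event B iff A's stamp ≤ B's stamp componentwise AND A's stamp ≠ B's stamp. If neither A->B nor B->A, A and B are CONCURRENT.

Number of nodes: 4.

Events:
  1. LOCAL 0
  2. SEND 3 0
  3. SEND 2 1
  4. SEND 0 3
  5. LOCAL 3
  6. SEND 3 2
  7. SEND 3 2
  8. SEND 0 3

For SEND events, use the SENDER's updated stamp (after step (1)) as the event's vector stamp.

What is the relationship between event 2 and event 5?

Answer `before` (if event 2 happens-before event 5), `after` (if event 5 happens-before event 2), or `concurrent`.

Initial: VV[0]=[0, 0, 0, 0]
Initial: VV[1]=[0, 0, 0, 0]
Initial: VV[2]=[0, 0, 0, 0]
Initial: VV[3]=[0, 0, 0, 0]
Event 1: LOCAL 0: VV[0][0]++ -> VV[0]=[1, 0, 0, 0]
Event 2: SEND 3->0: VV[3][3]++ -> VV[3]=[0, 0, 0, 1], msg_vec=[0, 0, 0, 1]; VV[0]=max(VV[0],msg_vec) then VV[0][0]++ -> VV[0]=[2, 0, 0, 1]
Event 3: SEND 2->1: VV[2][2]++ -> VV[2]=[0, 0, 1, 0], msg_vec=[0, 0, 1, 0]; VV[1]=max(VV[1],msg_vec) then VV[1][1]++ -> VV[1]=[0, 1, 1, 0]
Event 4: SEND 0->3: VV[0][0]++ -> VV[0]=[3, 0, 0, 1], msg_vec=[3, 0, 0, 1]; VV[3]=max(VV[3],msg_vec) then VV[3][3]++ -> VV[3]=[3, 0, 0, 2]
Event 5: LOCAL 3: VV[3][3]++ -> VV[3]=[3, 0, 0, 3]
Event 6: SEND 3->2: VV[3][3]++ -> VV[3]=[3, 0, 0, 4], msg_vec=[3, 0, 0, 4]; VV[2]=max(VV[2],msg_vec) then VV[2][2]++ -> VV[2]=[3, 0, 2, 4]
Event 7: SEND 3->2: VV[3][3]++ -> VV[3]=[3, 0, 0, 5], msg_vec=[3, 0, 0, 5]; VV[2]=max(VV[2],msg_vec) then VV[2][2]++ -> VV[2]=[3, 0, 3, 5]
Event 8: SEND 0->3: VV[0][0]++ -> VV[0]=[4, 0, 0, 1], msg_vec=[4, 0, 0, 1]; VV[3]=max(VV[3],msg_vec) then VV[3][3]++ -> VV[3]=[4, 0, 0, 6]
Event 2 stamp: [0, 0, 0, 1]
Event 5 stamp: [3, 0, 0, 3]
[0, 0, 0, 1] <= [3, 0, 0, 3]? True
[3, 0, 0, 3] <= [0, 0, 0, 1]? False
Relation: before

Answer: before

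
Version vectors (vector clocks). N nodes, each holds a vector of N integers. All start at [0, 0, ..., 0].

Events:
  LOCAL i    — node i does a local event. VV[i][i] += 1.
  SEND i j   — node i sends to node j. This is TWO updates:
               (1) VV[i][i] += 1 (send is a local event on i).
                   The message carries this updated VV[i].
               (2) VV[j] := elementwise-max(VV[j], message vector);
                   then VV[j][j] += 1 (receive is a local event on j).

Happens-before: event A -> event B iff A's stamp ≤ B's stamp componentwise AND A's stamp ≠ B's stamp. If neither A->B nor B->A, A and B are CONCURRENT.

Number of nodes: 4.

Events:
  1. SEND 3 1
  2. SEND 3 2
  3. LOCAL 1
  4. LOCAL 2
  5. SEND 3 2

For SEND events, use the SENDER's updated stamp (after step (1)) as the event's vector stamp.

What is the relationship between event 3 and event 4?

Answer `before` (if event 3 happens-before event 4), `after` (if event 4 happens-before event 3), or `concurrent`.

Initial: VV[0]=[0, 0, 0, 0]
Initial: VV[1]=[0, 0, 0, 0]
Initial: VV[2]=[0, 0, 0, 0]
Initial: VV[3]=[0, 0, 0, 0]
Event 1: SEND 3->1: VV[3][3]++ -> VV[3]=[0, 0, 0, 1], msg_vec=[0, 0, 0, 1]; VV[1]=max(VV[1],msg_vec) then VV[1][1]++ -> VV[1]=[0, 1, 0, 1]
Event 2: SEND 3->2: VV[3][3]++ -> VV[3]=[0, 0, 0, 2], msg_vec=[0, 0, 0, 2]; VV[2]=max(VV[2],msg_vec) then VV[2][2]++ -> VV[2]=[0, 0, 1, 2]
Event 3: LOCAL 1: VV[1][1]++ -> VV[1]=[0, 2, 0, 1]
Event 4: LOCAL 2: VV[2][2]++ -> VV[2]=[0, 0, 2, 2]
Event 5: SEND 3->2: VV[3][3]++ -> VV[3]=[0, 0, 0, 3], msg_vec=[0, 0, 0, 3]; VV[2]=max(VV[2],msg_vec) then VV[2][2]++ -> VV[2]=[0, 0, 3, 3]
Event 3 stamp: [0, 2, 0, 1]
Event 4 stamp: [0, 0, 2, 2]
[0, 2, 0, 1] <= [0, 0, 2, 2]? False
[0, 0, 2, 2] <= [0, 2, 0, 1]? False
Relation: concurrent

Answer: concurrent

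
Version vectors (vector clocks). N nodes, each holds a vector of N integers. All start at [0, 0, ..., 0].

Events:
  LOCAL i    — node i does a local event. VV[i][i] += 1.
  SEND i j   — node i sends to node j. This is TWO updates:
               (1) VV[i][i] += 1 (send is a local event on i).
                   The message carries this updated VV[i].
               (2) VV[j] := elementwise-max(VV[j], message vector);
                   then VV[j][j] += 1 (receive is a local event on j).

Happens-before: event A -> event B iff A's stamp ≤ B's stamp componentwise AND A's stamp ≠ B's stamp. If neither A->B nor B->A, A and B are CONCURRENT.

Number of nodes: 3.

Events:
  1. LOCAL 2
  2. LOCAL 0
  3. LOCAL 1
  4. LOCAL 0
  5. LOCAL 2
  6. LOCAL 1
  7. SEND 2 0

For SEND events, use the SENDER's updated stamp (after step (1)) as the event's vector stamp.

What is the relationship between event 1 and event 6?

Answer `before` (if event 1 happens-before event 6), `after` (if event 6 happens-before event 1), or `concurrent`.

Initial: VV[0]=[0, 0, 0]
Initial: VV[1]=[0, 0, 0]
Initial: VV[2]=[0, 0, 0]
Event 1: LOCAL 2: VV[2][2]++ -> VV[2]=[0, 0, 1]
Event 2: LOCAL 0: VV[0][0]++ -> VV[0]=[1, 0, 0]
Event 3: LOCAL 1: VV[1][1]++ -> VV[1]=[0, 1, 0]
Event 4: LOCAL 0: VV[0][0]++ -> VV[0]=[2, 0, 0]
Event 5: LOCAL 2: VV[2][2]++ -> VV[2]=[0, 0, 2]
Event 6: LOCAL 1: VV[1][1]++ -> VV[1]=[0, 2, 0]
Event 7: SEND 2->0: VV[2][2]++ -> VV[2]=[0, 0, 3], msg_vec=[0, 0, 3]; VV[0]=max(VV[0],msg_vec) then VV[0][0]++ -> VV[0]=[3, 0, 3]
Event 1 stamp: [0, 0, 1]
Event 6 stamp: [0, 2, 0]
[0, 0, 1] <= [0, 2, 0]? False
[0, 2, 0] <= [0, 0, 1]? False
Relation: concurrent

Answer: concurrent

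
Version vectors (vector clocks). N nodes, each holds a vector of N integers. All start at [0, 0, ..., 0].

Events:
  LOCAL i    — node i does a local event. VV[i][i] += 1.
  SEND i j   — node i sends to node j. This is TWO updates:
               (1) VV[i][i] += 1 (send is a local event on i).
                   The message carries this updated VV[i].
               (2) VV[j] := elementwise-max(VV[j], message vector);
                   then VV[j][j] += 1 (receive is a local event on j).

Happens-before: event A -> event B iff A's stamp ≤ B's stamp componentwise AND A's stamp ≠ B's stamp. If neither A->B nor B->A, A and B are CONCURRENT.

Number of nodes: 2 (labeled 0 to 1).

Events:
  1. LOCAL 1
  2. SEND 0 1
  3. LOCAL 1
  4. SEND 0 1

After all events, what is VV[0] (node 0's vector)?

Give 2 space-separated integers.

Initial: VV[0]=[0, 0]
Initial: VV[1]=[0, 0]
Event 1: LOCAL 1: VV[1][1]++ -> VV[1]=[0, 1]
Event 2: SEND 0->1: VV[0][0]++ -> VV[0]=[1, 0], msg_vec=[1, 0]; VV[1]=max(VV[1],msg_vec) then VV[1][1]++ -> VV[1]=[1, 2]
Event 3: LOCAL 1: VV[1][1]++ -> VV[1]=[1, 3]
Event 4: SEND 0->1: VV[0][0]++ -> VV[0]=[2, 0], msg_vec=[2, 0]; VV[1]=max(VV[1],msg_vec) then VV[1][1]++ -> VV[1]=[2, 4]
Final vectors: VV[0]=[2, 0]; VV[1]=[2, 4]

Answer: 2 0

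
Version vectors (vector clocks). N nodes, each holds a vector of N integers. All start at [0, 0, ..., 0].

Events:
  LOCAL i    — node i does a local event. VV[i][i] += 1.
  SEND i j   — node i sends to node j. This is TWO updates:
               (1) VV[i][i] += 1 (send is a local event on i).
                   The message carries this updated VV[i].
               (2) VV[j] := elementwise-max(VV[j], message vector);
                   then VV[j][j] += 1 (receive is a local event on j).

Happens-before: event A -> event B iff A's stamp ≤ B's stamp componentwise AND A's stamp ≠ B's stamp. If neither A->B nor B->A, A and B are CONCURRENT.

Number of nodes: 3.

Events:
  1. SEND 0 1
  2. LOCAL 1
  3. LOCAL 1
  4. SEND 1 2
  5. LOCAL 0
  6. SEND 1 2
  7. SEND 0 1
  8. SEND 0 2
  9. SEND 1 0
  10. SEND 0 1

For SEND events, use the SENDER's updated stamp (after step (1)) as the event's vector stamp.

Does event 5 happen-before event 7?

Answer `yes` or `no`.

Answer: yes

Derivation:
Initial: VV[0]=[0, 0, 0]
Initial: VV[1]=[0, 0, 0]
Initial: VV[2]=[0, 0, 0]
Event 1: SEND 0->1: VV[0][0]++ -> VV[0]=[1, 0, 0], msg_vec=[1, 0, 0]; VV[1]=max(VV[1],msg_vec) then VV[1][1]++ -> VV[1]=[1, 1, 0]
Event 2: LOCAL 1: VV[1][1]++ -> VV[1]=[1, 2, 0]
Event 3: LOCAL 1: VV[1][1]++ -> VV[1]=[1, 3, 0]
Event 4: SEND 1->2: VV[1][1]++ -> VV[1]=[1, 4, 0], msg_vec=[1, 4, 0]; VV[2]=max(VV[2],msg_vec) then VV[2][2]++ -> VV[2]=[1, 4, 1]
Event 5: LOCAL 0: VV[0][0]++ -> VV[0]=[2, 0, 0]
Event 6: SEND 1->2: VV[1][1]++ -> VV[1]=[1, 5, 0], msg_vec=[1, 5, 0]; VV[2]=max(VV[2],msg_vec) then VV[2][2]++ -> VV[2]=[1, 5, 2]
Event 7: SEND 0->1: VV[0][0]++ -> VV[0]=[3, 0, 0], msg_vec=[3, 0, 0]; VV[1]=max(VV[1],msg_vec) then VV[1][1]++ -> VV[1]=[3, 6, 0]
Event 8: SEND 0->2: VV[0][0]++ -> VV[0]=[4, 0, 0], msg_vec=[4, 0, 0]; VV[2]=max(VV[2],msg_vec) then VV[2][2]++ -> VV[2]=[4, 5, 3]
Event 9: SEND 1->0: VV[1][1]++ -> VV[1]=[3, 7, 0], msg_vec=[3, 7, 0]; VV[0]=max(VV[0],msg_vec) then VV[0][0]++ -> VV[0]=[5, 7, 0]
Event 10: SEND 0->1: VV[0][0]++ -> VV[0]=[6, 7, 0], msg_vec=[6, 7, 0]; VV[1]=max(VV[1],msg_vec) then VV[1][1]++ -> VV[1]=[6, 8, 0]
Event 5 stamp: [2, 0, 0]
Event 7 stamp: [3, 0, 0]
[2, 0, 0] <= [3, 0, 0]? True. Equal? False. Happens-before: True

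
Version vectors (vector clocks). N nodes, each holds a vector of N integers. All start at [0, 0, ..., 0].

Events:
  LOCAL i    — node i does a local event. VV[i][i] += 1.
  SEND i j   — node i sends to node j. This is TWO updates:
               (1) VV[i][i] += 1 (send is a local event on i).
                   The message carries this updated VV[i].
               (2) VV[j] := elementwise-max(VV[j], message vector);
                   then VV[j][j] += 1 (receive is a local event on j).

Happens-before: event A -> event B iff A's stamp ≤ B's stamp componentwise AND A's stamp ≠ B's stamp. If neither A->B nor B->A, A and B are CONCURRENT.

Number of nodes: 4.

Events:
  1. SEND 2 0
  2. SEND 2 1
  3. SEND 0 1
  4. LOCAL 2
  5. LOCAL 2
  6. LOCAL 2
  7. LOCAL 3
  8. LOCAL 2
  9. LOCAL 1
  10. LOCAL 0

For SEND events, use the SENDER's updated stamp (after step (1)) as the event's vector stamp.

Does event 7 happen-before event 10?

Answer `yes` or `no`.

Initial: VV[0]=[0, 0, 0, 0]
Initial: VV[1]=[0, 0, 0, 0]
Initial: VV[2]=[0, 0, 0, 0]
Initial: VV[3]=[0, 0, 0, 0]
Event 1: SEND 2->0: VV[2][2]++ -> VV[2]=[0, 0, 1, 0], msg_vec=[0, 0, 1, 0]; VV[0]=max(VV[0],msg_vec) then VV[0][0]++ -> VV[0]=[1, 0, 1, 0]
Event 2: SEND 2->1: VV[2][2]++ -> VV[2]=[0, 0, 2, 0], msg_vec=[0, 0, 2, 0]; VV[1]=max(VV[1],msg_vec) then VV[1][1]++ -> VV[1]=[0, 1, 2, 0]
Event 3: SEND 0->1: VV[0][0]++ -> VV[0]=[2, 0, 1, 0], msg_vec=[2, 0, 1, 0]; VV[1]=max(VV[1],msg_vec) then VV[1][1]++ -> VV[1]=[2, 2, 2, 0]
Event 4: LOCAL 2: VV[2][2]++ -> VV[2]=[0, 0, 3, 0]
Event 5: LOCAL 2: VV[2][2]++ -> VV[2]=[0, 0, 4, 0]
Event 6: LOCAL 2: VV[2][2]++ -> VV[2]=[0, 0, 5, 0]
Event 7: LOCAL 3: VV[3][3]++ -> VV[3]=[0, 0, 0, 1]
Event 8: LOCAL 2: VV[2][2]++ -> VV[2]=[0, 0, 6, 0]
Event 9: LOCAL 1: VV[1][1]++ -> VV[1]=[2, 3, 2, 0]
Event 10: LOCAL 0: VV[0][0]++ -> VV[0]=[3, 0, 1, 0]
Event 7 stamp: [0, 0, 0, 1]
Event 10 stamp: [3, 0, 1, 0]
[0, 0, 0, 1] <= [3, 0, 1, 0]? False. Equal? False. Happens-before: False

Answer: no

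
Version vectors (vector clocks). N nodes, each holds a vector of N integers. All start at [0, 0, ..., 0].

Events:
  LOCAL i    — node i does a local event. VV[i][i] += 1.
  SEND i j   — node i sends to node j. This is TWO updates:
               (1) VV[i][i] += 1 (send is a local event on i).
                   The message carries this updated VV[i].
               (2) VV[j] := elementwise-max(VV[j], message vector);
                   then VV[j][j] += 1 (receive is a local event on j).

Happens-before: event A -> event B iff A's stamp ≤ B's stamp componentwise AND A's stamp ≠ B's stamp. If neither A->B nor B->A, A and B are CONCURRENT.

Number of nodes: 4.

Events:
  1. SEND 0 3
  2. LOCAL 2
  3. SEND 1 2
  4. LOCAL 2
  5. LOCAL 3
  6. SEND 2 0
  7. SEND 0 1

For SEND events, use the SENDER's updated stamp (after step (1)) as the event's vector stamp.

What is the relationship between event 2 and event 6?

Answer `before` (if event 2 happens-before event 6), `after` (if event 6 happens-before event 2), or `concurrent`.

Answer: before

Derivation:
Initial: VV[0]=[0, 0, 0, 0]
Initial: VV[1]=[0, 0, 0, 0]
Initial: VV[2]=[0, 0, 0, 0]
Initial: VV[3]=[0, 0, 0, 0]
Event 1: SEND 0->3: VV[0][0]++ -> VV[0]=[1, 0, 0, 0], msg_vec=[1, 0, 0, 0]; VV[3]=max(VV[3],msg_vec) then VV[3][3]++ -> VV[3]=[1, 0, 0, 1]
Event 2: LOCAL 2: VV[2][2]++ -> VV[2]=[0, 0, 1, 0]
Event 3: SEND 1->2: VV[1][1]++ -> VV[1]=[0, 1, 0, 0], msg_vec=[0, 1, 0, 0]; VV[2]=max(VV[2],msg_vec) then VV[2][2]++ -> VV[2]=[0, 1, 2, 0]
Event 4: LOCAL 2: VV[2][2]++ -> VV[2]=[0, 1, 3, 0]
Event 5: LOCAL 3: VV[3][3]++ -> VV[3]=[1, 0, 0, 2]
Event 6: SEND 2->0: VV[2][2]++ -> VV[2]=[0, 1, 4, 0], msg_vec=[0, 1, 4, 0]; VV[0]=max(VV[0],msg_vec) then VV[0][0]++ -> VV[0]=[2, 1, 4, 0]
Event 7: SEND 0->1: VV[0][0]++ -> VV[0]=[3, 1, 4, 0], msg_vec=[3, 1, 4, 0]; VV[1]=max(VV[1],msg_vec) then VV[1][1]++ -> VV[1]=[3, 2, 4, 0]
Event 2 stamp: [0, 0, 1, 0]
Event 6 stamp: [0, 1, 4, 0]
[0, 0, 1, 0] <= [0, 1, 4, 0]? True
[0, 1, 4, 0] <= [0, 0, 1, 0]? False
Relation: before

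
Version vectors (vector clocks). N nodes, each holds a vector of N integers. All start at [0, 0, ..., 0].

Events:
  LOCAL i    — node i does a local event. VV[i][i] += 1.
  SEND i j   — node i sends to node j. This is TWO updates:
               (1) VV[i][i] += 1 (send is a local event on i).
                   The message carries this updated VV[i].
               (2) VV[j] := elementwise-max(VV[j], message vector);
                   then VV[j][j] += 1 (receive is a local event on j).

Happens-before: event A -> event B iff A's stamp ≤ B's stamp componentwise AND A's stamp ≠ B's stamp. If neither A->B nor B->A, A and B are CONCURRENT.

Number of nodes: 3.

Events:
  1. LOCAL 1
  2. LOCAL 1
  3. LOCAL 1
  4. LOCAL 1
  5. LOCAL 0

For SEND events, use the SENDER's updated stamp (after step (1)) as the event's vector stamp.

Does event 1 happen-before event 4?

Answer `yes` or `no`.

Answer: yes

Derivation:
Initial: VV[0]=[0, 0, 0]
Initial: VV[1]=[0, 0, 0]
Initial: VV[2]=[0, 0, 0]
Event 1: LOCAL 1: VV[1][1]++ -> VV[1]=[0, 1, 0]
Event 2: LOCAL 1: VV[1][1]++ -> VV[1]=[0, 2, 0]
Event 3: LOCAL 1: VV[1][1]++ -> VV[1]=[0, 3, 0]
Event 4: LOCAL 1: VV[1][1]++ -> VV[1]=[0, 4, 0]
Event 5: LOCAL 0: VV[0][0]++ -> VV[0]=[1, 0, 0]
Event 1 stamp: [0, 1, 0]
Event 4 stamp: [0, 4, 0]
[0, 1, 0] <= [0, 4, 0]? True. Equal? False. Happens-before: True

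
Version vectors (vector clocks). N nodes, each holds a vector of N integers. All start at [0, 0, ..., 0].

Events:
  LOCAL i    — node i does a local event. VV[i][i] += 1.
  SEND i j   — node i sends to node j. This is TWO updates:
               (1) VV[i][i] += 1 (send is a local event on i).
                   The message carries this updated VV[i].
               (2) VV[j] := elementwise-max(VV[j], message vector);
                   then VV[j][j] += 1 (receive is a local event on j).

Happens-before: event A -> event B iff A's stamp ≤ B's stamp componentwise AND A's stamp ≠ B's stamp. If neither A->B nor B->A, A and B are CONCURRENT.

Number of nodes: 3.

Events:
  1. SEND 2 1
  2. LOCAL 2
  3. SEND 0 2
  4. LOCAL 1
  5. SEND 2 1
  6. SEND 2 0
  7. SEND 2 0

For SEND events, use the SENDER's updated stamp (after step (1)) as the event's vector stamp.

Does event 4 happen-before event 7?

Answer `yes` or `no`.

Initial: VV[0]=[0, 0, 0]
Initial: VV[1]=[0, 0, 0]
Initial: VV[2]=[0, 0, 0]
Event 1: SEND 2->1: VV[2][2]++ -> VV[2]=[0, 0, 1], msg_vec=[0, 0, 1]; VV[1]=max(VV[1],msg_vec) then VV[1][1]++ -> VV[1]=[0, 1, 1]
Event 2: LOCAL 2: VV[2][2]++ -> VV[2]=[0, 0, 2]
Event 3: SEND 0->2: VV[0][0]++ -> VV[0]=[1, 0, 0], msg_vec=[1, 0, 0]; VV[2]=max(VV[2],msg_vec) then VV[2][2]++ -> VV[2]=[1, 0, 3]
Event 4: LOCAL 1: VV[1][1]++ -> VV[1]=[0, 2, 1]
Event 5: SEND 2->1: VV[2][2]++ -> VV[2]=[1, 0, 4], msg_vec=[1, 0, 4]; VV[1]=max(VV[1],msg_vec) then VV[1][1]++ -> VV[1]=[1, 3, 4]
Event 6: SEND 2->0: VV[2][2]++ -> VV[2]=[1, 0, 5], msg_vec=[1, 0, 5]; VV[0]=max(VV[0],msg_vec) then VV[0][0]++ -> VV[0]=[2, 0, 5]
Event 7: SEND 2->0: VV[2][2]++ -> VV[2]=[1, 0, 6], msg_vec=[1, 0, 6]; VV[0]=max(VV[0],msg_vec) then VV[0][0]++ -> VV[0]=[3, 0, 6]
Event 4 stamp: [0, 2, 1]
Event 7 stamp: [1, 0, 6]
[0, 2, 1] <= [1, 0, 6]? False. Equal? False. Happens-before: False

Answer: no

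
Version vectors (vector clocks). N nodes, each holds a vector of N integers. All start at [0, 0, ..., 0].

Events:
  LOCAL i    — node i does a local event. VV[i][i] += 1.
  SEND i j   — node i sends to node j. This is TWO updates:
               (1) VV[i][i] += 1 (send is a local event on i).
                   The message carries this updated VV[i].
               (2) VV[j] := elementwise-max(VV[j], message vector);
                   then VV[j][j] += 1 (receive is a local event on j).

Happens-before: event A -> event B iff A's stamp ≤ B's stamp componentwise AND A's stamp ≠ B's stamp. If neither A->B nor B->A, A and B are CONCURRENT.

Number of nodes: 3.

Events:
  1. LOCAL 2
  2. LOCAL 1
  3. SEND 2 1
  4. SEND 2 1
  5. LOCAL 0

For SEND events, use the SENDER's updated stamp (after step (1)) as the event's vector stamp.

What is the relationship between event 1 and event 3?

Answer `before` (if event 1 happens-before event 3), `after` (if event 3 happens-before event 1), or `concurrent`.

Answer: before

Derivation:
Initial: VV[0]=[0, 0, 0]
Initial: VV[1]=[0, 0, 0]
Initial: VV[2]=[0, 0, 0]
Event 1: LOCAL 2: VV[2][2]++ -> VV[2]=[0, 0, 1]
Event 2: LOCAL 1: VV[1][1]++ -> VV[1]=[0, 1, 0]
Event 3: SEND 2->1: VV[2][2]++ -> VV[2]=[0, 0, 2], msg_vec=[0, 0, 2]; VV[1]=max(VV[1],msg_vec) then VV[1][1]++ -> VV[1]=[0, 2, 2]
Event 4: SEND 2->1: VV[2][2]++ -> VV[2]=[0, 0, 3], msg_vec=[0, 0, 3]; VV[1]=max(VV[1],msg_vec) then VV[1][1]++ -> VV[1]=[0, 3, 3]
Event 5: LOCAL 0: VV[0][0]++ -> VV[0]=[1, 0, 0]
Event 1 stamp: [0, 0, 1]
Event 3 stamp: [0, 0, 2]
[0, 0, 1] <= [0, 0, 2]? True
[0, 0, 2] <= [0, 0, 1]? False
Relation: before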